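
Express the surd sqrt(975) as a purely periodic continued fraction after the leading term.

[31; (4, 2, 4, 62)]

Write x_i = (sqrt(975) + m_i)/d_i with (m_0, d_0) = (0, 1). a_0 = floor(sqrt(975)) = 31, since 31^2 = 961 <= 975 < 1024 = 32^2.
Iterate m_{i+1} = d_i*a_i - m_i, d_{i+1} = (975 - m_{i+1}^2)/d_i, a_{i+1} = floor((a_0 + m_{i+1})/d_{i+1}):
  m_1 = 1*31 - 0 = 31, d_1 = (975 - 31^2)/1 = 14/1 = 14, a_1 = floor((31 + 31)/14) = 4.
  m_2 = 14*4 - 31 = 25, d_2 = (975 - 25^2)/14 = 350/14 = 25, a_2 = floor((31 + 25)/25) = 2.
  m_3 = 25*2 - 25 = 25, d_3 = (975 - 25^2)/25 = 350/25 = 14, a_3 = floor((31 + 25)/14) = 4.
  m_4 = 14*4 - 25 = 31, d_4 = (975 - 31^2)/14 = 14/14 = 1, a_4 = floor((31 + 31)/1) = 62.
  m_5 = 1*62 - 31 = 31, d_5 = (975 - 31^2)/1 = 14/1 = 14: (m_5, d_5) = (m_1, d_1) = (31, 14), so from here the quotients repeat a_1, ..., a_4; the period length is 4.
Hence the expansion of sqrt(975) is a_0 = 31 followed by the repeating block 4, 2, 4, 62 (period 4).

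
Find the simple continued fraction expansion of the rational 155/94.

Run the Euclidean algorithm on 155 and 94; the successive quotients are the partial quotients a_0, a_1, ... (each step inverts the fractional part left over by the previous one):
  155 = 1*94 + 61, so a_0 = 1.
  94 = 1*61 + 33, so a_1 = 1.
  61 = 1*33 + 28, so a_2 = 1.
  33 = 1*28 + 5, so a_3 = 1.
  28 = 5*5 + 3, so a_4 = 5.
  5 = 1*3 + 2, so a_5 = 1.
  3 = 1*2 + 1, so a_6 = 1.
  2 = 2*1 + 0, so a_7 = 2.
The remainder reaches 0 after 8 divisions, so the expansion has 8 partial quotients, read off in order.

[1; 1, 1, 1, 5, 1, 1, 2]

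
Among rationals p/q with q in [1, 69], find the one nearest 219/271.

Expand x = 219/271 as a continued fraction with the Euclidean algorithm:
  219 = 0*271 + 219, so a_0 = 0.
  271 = 1*219 + 52, so a_1 = 1.
  219 = 4*52 + 11, so a_2 = 4.
  52 = 4*11 + 8, so a_3 = 4.
  11 = 1*8 + 3, so a_4 = 1.
  8 = 2*3 + 2, so a_5 = 2.
  3 = 1*2 + 1, so a_6 = 1.
  2 = 2*1 + 0, so a_7 = 2.
so x = [0; 1, 4, 4, 1, 2, 1, 2].
Convergents (p_i = a_i*p_{i-1} + p_{i-2}, q_i = a_i*q_{i-1} + q_{i-2} with p_{-2}=0, p_{-1}=1, q_{-2}=1, q_{-1}=0), until the denominator exceeds 69:
  i=0: a_0=0, p_0 = 0*1 + 0 = 0, q_0 = 0*0 + 1 = 1.
  i=1: a_1=1, p_1 = 1*0 + 1 = 1, q_1 = 1*1 + 0 = 1.
  i=2: a_2=4, p_2 = 4*1 + 0 = 4, q_2 = 4*1 + 1 = 5.
  i=3: a_3=4, p_3 = 4*4 + 1 = 17, q_3 = 4*5 + 1 = 21.
  i=4: a_4=1, p_4 = 1*17 + 4 = 21, q_4 = 1*21 + 5 = 26.
  i=5: a_5=2, p_5 = 2*21 + 17 = 59, q_5 = 2*26 + 21 = 73.
q_5 = 73 > 69, so the last convergent with denominator <= 69 is p_4/q_4 = 21/26.
The closest fraction with denominator <= 69 is either p_4/q_4 or the intermediate fraction (k*p_4 + p_3)/(k*q_4 + q_3) with the largest k >= 1 whose denominator stays <= 69; these approach x as k grows, and every other convergent or intermediate fraction in range is farther away.
Largest k: floor((69 - q_3)/q_4) = floor((69 - 21)/26) = 1.
That gives (1*21 + 17)/(1*26 + 21) = 38/47.
Compare the errors: |x - 21/26| = |219*26 - 21*271|/(271*26) = 3/7046, and |x - 38/47| = |219*47 - 38*271|/(271*47) = 5/12737.
Cross-multiplying, 5*7046 = 35230 < 38211 = 3*12737, so 5/12737 is smaller: the intermediate fraction 38/47 is closer to x than 21/26.

38/47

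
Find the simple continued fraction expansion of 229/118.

Run the Euclidean algorithm on 229 and 118; the successive quotients are the partial quotients a_0, a_1, ... (each step inverts the fractional part left over by the previous one):
  229 = 1*118 + 111, so a_0 = 1.
  118 = 1*111 + 7, so a_1 = 1.
  111 = 15*7 + 6, so a_2 = 15.
  7 = 1*6 + 1, so a_3 = 1.
  6 = 6*1 + 0, so a_4 = 6.
The remainder reaches 0 after 5 divisions, so the expansion has 5 partial quotients, read off in order.

[1; 1, 15, 1, 6]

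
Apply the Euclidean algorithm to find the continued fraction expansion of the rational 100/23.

Run the Euclidean algorithm on 100 and 23; the successive quotients are the partial quotients a_0, a_1, ... (each step inverts the fractional part left over by the previous one):
  100 = 4*23 + 8, so a_0 = 4.
  23 = 2*8 + 7, so a_1 = 2.
  8 = 1*7 + 1, so a_2 = 1.
  7 = 7*1 + 0, so a_3 = 7.
The remainder reaches 0 after 4 divisions, so the expansion has 4 partial quotients, read off in order.

[4; 2, 1, 7]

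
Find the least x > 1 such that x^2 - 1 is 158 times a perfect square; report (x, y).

(x, y) = (7743, 616)

First expand sqrt(158) as a continued fraction. With x_i = (sqrt(158) + m_i)/d_i and (m_0, d_0) = (0, 1): a_0 = floor(sqrt(158)) = 12, since 12^2 = 144 <= 158 < 169 = 13^2.
Iterate m_{i+1} = d_i*a_i - m_i, d_{i+1} = (158 - m_{i+1}^2)/d_i, a_{i+1} = floor((a_0 + m_{i+1})/d_{i+1}):
  m_1 = 1*12 - 0 = 12, d_1 = (158 - 12^2)/1 = 14/1 = 14, a_1 = floor((12 + 12)/14) = 1.
  m_2 = 14*1 - 12 = 2, d_2 = (158 - 2^2)/14 = 154/14 = 11, a_2 = floor((12 + 2)/11) = 1.
  m_3 = 11*1 - 2 = 9, d_3 = (158 - 9^2)/11 = 77/11 = 7, a_3 = floor((12 + 9)/7) = 3.
  m_4 = 7*3 - 9 = 12, d_4 = (158 - 12^2)/7 = 14/7 = 2, a_4 = floor((12 + 12)/2) = 12.
  m_5 = 2*12 - 12 = 12, d_5 = (158 - 12^2)/2 = 14/2 = 7, a_5 = floor((12 + 12)/7) = 3.
  m_6 = 7*3 - 12 = 9, d_6 = (158 - 9^2)/7 = 77/7 = 11, a_6 = floor((12 + 9)/11) = 1.
  m_7 = 11*1 - 9 = 2, d_7 = (158 - 2^2)/11 = 154/11 = 14, a_7 = floor((12 + 2)/14) = 1.
  m_8 = 14*1 - 2 = 12, d_8 = (158 - 12^2)/14 = 14/14 = 1, a_8 = floor((12 + 12)/1) = 24.
  m_9 = 1*24 - 12 = 12, d_9 = (158 - 12^2)/1 = 14/1 = 14: (m_9, d_9) = (m_1, d_1) = (12, 14), so from here the quotients repeat a_1, ..., a_8; the period length is 8.
So sqrt(158) = [12; (1, 1, 3, 12, 3, 1, 1, 24)] with period length k = 8.
k is even, so the fundamental solution of x^2 - 158y^2 = 1 is (p_{k-1}, q_{k-1}) = (p_7, q_7); compute convergents through index 7.
Convergents (p_i = a_i*p_{i-1} + p_{i-2}, q_i = a_i*q_{i-1} + q_{i-2} with p_{-2}=0, p_{-1}=1, q_{-2}=1, q_{-1}=0):
  i=0: a_0=12, p_0 = 12*1 + 0 = 12, q_0 = 12*0 + 1 = 1.
  i=1: a_1=1, p_1 = 1*12 + 1 = 13, q_1 = 1*1 + 0 = 1.
  i=2: a_2=1, p_2 = 1*13 + 12 = 25, q_2 = 1*1 + 1 = 2.
  i=3: a_3=3, p_3 = 3*25 + 13 = 88, q_3 = 3*2 + 1 = 7.
  i=4: a_4=12, p_4 = 12*88 + 25 = 1081, q_4 = 12*7 + 2 = 86.
  i=5: a_5=3, p_5 = 3*1081 + 88 = 3331, q_5 = 3*86 + 7 = 265.
  i=6: a_6=1, p_6 = 1*3331 + 1081 = 4412, q_6 = 1*265 + 86 = 351.
  i=7: a_7=1, p_7 = 1*4412 + 3331 = 7743, q_7 = 1*351 + 265 = 616.
Check: 7743^2 - 158*616^2 = 59954049 - 59954048 = 1, so (x, y) = (7743, 616) solves the equation, and by the theorem it is the least positive solution.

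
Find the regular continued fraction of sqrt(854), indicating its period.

[29; (4, 2, 11, 4, 11, 2, 4, 58)]

Write x_i = (sqrt(854) + m_i)/d_i with (m_0, d_0) = (0, 1). a_0 = floor(sqrt(854)) = 29, since 29^2 = 841 <= 854 < 900 = 30^2.
Iterate m_{i+1} = d_i*a_i - m_i, d_{i+1} = (854 - m_{i+1}^2)/d_i, a_{i+1} = floor((a_0 + m_{i+1})/d_{i+1}):
  m_1 = 1*29 - 0 = 29, d_1 = (854 - 29^2)/1 = 13/1 = 13, a_1 = floor((29 + 29)/13) = 4.
  m_2 = 13*4 - 29 = 23, d_2 = (854 - 23^2)/13 = 325/13 = 25, a_2 = floor((29 + 23)/25) = 2.
  m_3 = 25*2 - 23 = 27, d_3 = (854 - 27^2)/25 = 125/25 = 5, a_3 = floor((29 + 27)/5) = 11.
  m_4 = 5*11 - 27 = 28, d_4 = (854 - 28^2)/5 = 70/5 = 14, a_4 = floor((29 + 28)/14) = 4.
  m_5 = 14*4 - 28 = 28, d_5 = (854 - 28^2)/14 = 70/14 = 5, a_5 = floor((29 + 28)/5) = 11.
  m_6 = 5*11 - 28 = 27, d_6 = (854 - 27^2)/5 = 125/5 = 25, a_6 = floor((29 + 27)/25) = 2.
  m_7 = 25*2 - 27 = 23, d_7 = (854 - 23^2)/25 = 325/25 = 13, a_7 = floor((29 + 23)/13) = 4.
  m_8 = 13*4 - 23 = 29, d_8 = (854 - 29^2)/13 = 13/13 = 1, a_8 = floor((29 + 29)/1) = 58.
  m_9 = 1*58 - 29 = 29, d_9 = (854 - 29^2)/1 = 13/1 = 13: (m_9, d_9) = (m_1, d_1) = (29, 13), so from here the quotients repeat a_1, ..., a_8; the period length is 8.
Hence the expansion of sqrt(854) is a_0 = 29 followed by the repeating block 4, 2, 11, 4, 11, 2, 4, 58 (period 8).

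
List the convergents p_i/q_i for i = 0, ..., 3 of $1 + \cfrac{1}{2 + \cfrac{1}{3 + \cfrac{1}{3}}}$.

1/1, 3/2, 10/7, 33/23

Using the convergent recurrence p_i = a_i*p_{i-1} + p_{i-2}, q_i = a_i*q_{i-1} + q_{i-2} with p_{-2}=0, p_{-1}=1, q_{-2}=1, q_{-1}=0:
  i=0: a_0=1, p_0 = 1*1 + 0 = 1, q_0 = 1*0 + 1 = 1.
  i=1: a_1=2, p_1 = 2*1 + 1 = 3, q_1 = 2*1 + 0 = 2.
  i=2: a_2=3, p_2 = 3*3 + 1 = 10, q_2 = 3*2 + 1 = 7.
  i=3: a_3=3, p_3 = 3*10 + 3 = 33, q_3 = 3*7 + 2 = 23.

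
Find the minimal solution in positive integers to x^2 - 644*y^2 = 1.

First expand sqrt(644) as a continued fraction. With x_i = (sqrt(644) + m_i)/d_i and (m_0, d_0) = (0, 1): a_0 = floor(sqrt(644)) = 25, since 25^2 = 625 <= 644 < 676 = 26^2.
Iterate m_{i+1} = d_i*a_i - m_i, d_{i+1} = (644 - m_{i+1}^2)/d_i, a_{i+1} = floor((a_0 + m_{i+1})/d_{i+1}):
  m_1 = 1*25 - 0 = 25, d_1 = (644 - 25^2)/1 = 19/1 = 19, a_1 = floor((25 + 25)/19) = 2.
  m_2 = 19*2 - 25 = 13, d_2 = (644 - 13^2)/19 = 475/19 = 25, a_2 = floor((25 + 13)/25) = 1.
  m_3 = 25*1 - 13 = 12, d_3 = (644 - 12^2)/25 = 500/25 = 20, a_3 = floor((25 + 12)/20) = 1.
  m_4 = 20*1 - 12 = 8, d_4 = (644 - 8^2)/20 = 580/20 = 29, a_4 = floor((25 + 8)/29) = 1.
  m_5 = 29*1 - 8 = 21, d_5 = (644 - 21^2)/29 = 203/29 = 7, a_5 = floor((25 + 21)/7) = 6.
  m_6 = 7*6 - 21 = 21, d_6 = (644 - 21^2)/7 = 203/7 = 29, a_6 = floor((25 + 21)/29) = 1.
  m_7 = 29*1 - 21 = 8, d_7 = (644 - 8^2)/29 = 580/29 = 20, a_7 = floor((25 + 8)/20) = 1.
  m_8 = 20*1 - 8 = 12, d_8 = (644 - 12^2)/20 = 500/20 = 25, a_8 = floor((25 + 12)/25) = 1.
  m_9 = 25*1 - 12 = 13, d_9 = (644 - 13^2)/25 = 475/25 = 19, a_9 = floor((25 + 13)/19) = 2.
  m_10 = 19*2 - 13 = 25, d_10 = (644 - 25^2)/19 = 19/19 = 1, a_10 = floor((25 + 25)/1) = 50.
  m_11 = 1*50 - 25 = 25, d_11 = (644 - 25^2)/1 = 19/1 = 19: (m_11, d_11) = (m_1, d_1) = (25, 19), so from here the quotients repeat a_1, ..., a_10; the period length is 10.
So sqrt(644) = [25; (2, 1, 1, 1, 6, 1, 1, 1, 2, 50)] with period length k = 10.
k is even, so the fundamental solution of x^2 - 644y^2 = 1 is (p_{k-1}, q_{k-1}) = (p_9, q_9); compute convergents through index 9.
Convergents (p_i = a_i*p_{i-1} + p_{i-2}, q_i = a_i*q_{i-1} + q_{i-2} with p_{-2}=0, p_{-1}=1, q_{-2}=1, q_{-1}=0):
  i=0: a_0=25, p_0 = 25*1 + 0 = 25, q_0 = 25*0 + 1 = 1.
  i=1: a_1=2, p_1 = 2*25 + 1 = 51, q_1 = 2*1 + 0 = 2.
  i=2: a_2=1, p_2 = 1*51 + 25 = 76, q_2 = 1*2 + 1 = 3.
  i=3: a_3=1, p_3 = 1*76 + 51 = 127, q_3 = 1*3 + 2 = 5.
  i=4: a_4=1, p_4 = 1*127 + 76 = 203, q_4 = 1*5 + 3 = 8.
  i=5: a_5=6, p_5 = 6*203 + 127 = 1345, q_5 = 6*8 + 5 = 53.
  i=6: a_6=1, p_6 = 1*1345 + 203 = 1548, q_6 = 1*53 + 8 = 61.
  i=7: a_7=1, p_7 = 1*1548 + 1345 = 2893, q_7 = 1*61 + 53 = 114.
  i=8: a_8=1, p_8 = 1*2893 + 1548 = 4441, q_8 = 1*114 + 61 = 175.
  i=9: a_9=2, p_9 = 2*4441 + 2893 = 11775, q_9 = 2*175 + 114 = 464.
Check: 11775^2 - 644*464^2 = 138650625 - 138650624 = 1, so (x, y) = (11775, 464) solves the equation, and by the theorem it is the least positive solution.

(x, y) = (11775, 464)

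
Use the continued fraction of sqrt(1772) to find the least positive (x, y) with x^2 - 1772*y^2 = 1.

(x, y) = (390727, 9282)

First expand sqrt(1772) as a continued fraction. With x_i = (sqrt(1772) + m_i)/d_i and (m_0, d_0) = (0, 1): a_0 = floor(sqrt(1772)) = 42, since 42^2 = 1764 <= 1772 < 1849 = 43^2.
Iterate m_{i+1} = d_i*a_i - m_i, d_{i+1} = (1772 - m_{i+1}^2)/d_i, a_{i+1} = floor((a_0 + m_{i+1})/d_{i+1}):
  m_1 = 1*42 - 0 = 42, d_1 = (1772 - 42^2)/1 = 8/1 = 8, a_1 = floor((42 + 42)/8) = 10.
  m_2 = 8*10 - 42 = 38, d_2 = (1772 - 38^2)/8 = 328/8 = 41, a_2 = floor((42 + 38)/41) = 1.
  m_3 = 41*1 - 38 = 3, d_3 = (1772 - 3^2)/41 = 1763/41 = 43, a_3 = floor((42 + 3)/43) = 1.
  m_4 = 43*1 - 3 = 40, d_4 = (1772 - 40^2)/43 = 172/43 = 4, a_4 = floor((42 + 40)/4) = 20.
  m_5 = 4*20 - 40 = 40, d_5 = (1772 - 40^2)/4 = 172/4 = 43, a_5 = floor((42 + 40)/43) = 1.
  m_6 = 43*1 - 40 = 3, d_6 = (1772 - 3^2)/43 = 1763/43 = 41, a_6 = floor((42 + 3)/41) = 1.
  m_7 = 41*1 - 3 = 38, d_7 = (1772 - 38^2)/41 = 328/41 = 8, a_7 = floor((42 + 38)/8) = 10.
  m_8 = 8*10 - 38 = 42, d_8 = (1772 - 42^2)/8 = 8/8 = 1, a_8 = floor((42 + 42)/1) = 84.
  m_9 = 1*84 - 42 = 42, d_9 = (1772 - 42^2)/1 = 8/1 = 8: (m_9, d_9) = (m_1, d_1) = (42, 8), so from here the quotients repeat a_1, ..., a_8; the period length is 8.
So sqrt(1772) = [42; (10, 1, 1, 20, 1, 1, 10, 84)] with period length k = 8.
k is even, so the fundamental solution of x^2 - 1772y^2 = 1 is (p_{k-1}, q_{k-1}) = (p_7, q_7); compute convergents through index 7.
Convergents (p_i = a_i*p_{i-1} + p_{i-2}, q_i = a_i*q_{i-1} + q_{i-2} with p_{-2}=0, p_{-1}=1, q_{-2}=1, q_{-1}=0):
  i=0: a_0=42, p_0 = 42*1 + 0 = 42, q_0 = 42*0 + 1 = 1.
  i=1: a_1=10, p_1 = 10*42 + 1 = 421, q_1 = 10*1 + 0 = 10.
  i=2: a_2=1, p_2 = 1*421 + 42 = 463, q_2 = 1*10 + 1 = 11.
  i=3: a_3=1, p_3 = 1*463 + 421 = 884, q_3 = 1*11 + 10 = 21.
  i=4: a_4=20, p_4 = 20*884 + 463 = 18143, q_4 = 20*21 + 11 = 431.
  i=5: a_5=1, p_5 = 1*18143 + 884 = 19027, q_5 = 1*431 + 21 = 452.
  i=6: a_6=1, p_6 = 1*19027 + 18143 = 37170, q_6 = 1*452 + 431 = 883.
  i=7: a_7=10, p_7 = 10*37170 + 19027 = 390727, q_7 = 10*883 + 452 = 9282.
Check: 390727^2 - 1772*9282^2 = 152667588529 - 152667588528 = 1, so (x, y) = (390727, 9282) solves the equation, and by the theorem it is the least positive solution.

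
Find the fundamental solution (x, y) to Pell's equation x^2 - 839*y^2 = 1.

First expand sqrt(839) as a continued fraction. With x_i = (sqrt(839) + m_i)/d_i and (m_0, d_0) = (0, 1): a_0 = floor(sqrt(839)) = 28, since 28^2 = 784 <= 839 < 841 = 29^2.
Iterate m_{i+1} = d_i*a_i - m_i, d_{i+1} = (839 - m_{i+1}^2)/d_i, a_{i+1} = floor((a_0 + m_{i+1})/d_{i+1}):
  m_1 = 1*28 - 0 = 28, d_1 = (839 - 28^2)/1 = 55/1 = 55, a_1 = floor((28 + 28)/55) = 1.
  m_2 = 55*1 - 28 = 27, d_2 = (839 - 27^2)/55 = 110/55 = 2, a_2 = floor((28 + 27)/2) = 27.
  m_3 = 2*27 - 27 = 27, d_3 = (839 - 27^2)/2 = 110/2 = 55, a_3 = floor((28 + 27)/55) = 1.
  m_4 = 55*1 - 27 = 28, d_4 = (839 - 28^2)/55 = 55/55 = 1, a_4 = floor((28 + 28)/1) = 56.
  m_5 = 1*56 - 28 = 28, d_5 = (839 - 28^2)/1 = 55/1 = 55: (m_5, d_5) = (m_1, d_1) = (28, 55), so from here the quotients repeat a_1, ..., a_4; the period length is 4.
So sqrt(839) = [28; (1, 27, 1, 56)] with period length k = 4.
k is even, so the fundamental solution of x^2 - 839y^2 = 1 is (p_{k-1}, q_{k-1}) = (p_3, q_3); compute convergents through index 3.
Convergents (p_i = a_i*p_{i-1} + p_{i-2}, q_i = a_i*q_{i-1} + q_{i-2} with p_{-2}=0, p_{-1}=1, q_{-2}=1, q_{-1}=0):
  i=0: a_0=28, p_0 = 28*1 + 0 = 28, q_0 = 28*0 + 1 = 1.
  i=1: a_1=1, p_1 = 1*28 + 1 = 29, q_1 = 1*1 + 0 = 1.
  i=2: a_2=27, p_2 = 27*29 + 28 = 811, q_2 = 27*1 + 1 = 28.
  i=3: a_3=1, p_3 = 1*811 + 29 = 840, q_3 = 1*28 + 1 = 29.
Check: 840^2 - 839*29^2 = 705600 - 705599 = 1, so (x, y) = (840, 29) solves the equation, and by the theorem it is the least positive solution.

(x, y) = (840, 29)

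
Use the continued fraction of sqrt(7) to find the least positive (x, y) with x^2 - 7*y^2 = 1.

First expand sqrt(7) as a continued fraction. With x_i = (sqrt(7) + m_i)/d_i and (m_0, d_0) = (0, 1): a_0 = floor(sqrt(7)) = 2, since 2^2 = 4 <= 7 < 9 = 3^2.
Iterate m_{i+1} = d_i*a_i - m_i, d_{i+1} = (7 - m_{i+1}^2)/d_i, a_{i+1} = floor((a_0 + m_{i+1})/d_{i+1}):
  m_1 = 1*2 - 0 = 2, d_1 = (7 - 2^2)/1 = 3/1 = 3, a_1 = floor((2 + 2)/3) = 1.
  m_2 = 3*1 - 2 = 1, d_2 = (7 - 1^2)/3 = 6/3 = 2, a_2 = floor((2 + 1)/2) = 1.
  m_3 = 2*1 - 1 = 1, d_3 = (7 - 1^2)/2 = 6/2 = 3, a_3 = floor((2 + 1)/3) = 1.
  m_4 = 3*1 - 1 = 2, d_4 = (7 - 2^2)/3 = 3/3 = 1, a_4 = floor((2 + 2)/1) = 4.
  m_5 = 1*4 - 2 = 2, d_5 = (7 - 2^2)/1 = 3/1 = 3: (m_5, d_5) = (m_1, d_1) = (2, 3), so from here the quotients repeat a_1, ..., a_4; the period length is 4.
So sqrt(7) = [2; (1, 1, 1, 4)] with period length k = 4.
k is even, so the fundamental solution of x^2 - 7y^2 = 1 is (p_{k-1}, q_{k-1}) = (p_3, q_3); compute convergents through index 3.
Convergents (p_i = a_i*p_{i-1} + p_{i-2}, q_i = a_i*q_{i-1} + q_{i-2} with p_{-2}=0, p_{-1}=1, q_{-2}=1, q_{-1}=0):
  i=0: a_0=2, p_0 = 2*1 + 0 = 2, q_0 = 2*0 + 1 = 1.
  i=1: a_1=1, p_1 = 1*2 + 1 = 3, q_1 = 1*1 + 0 = 1.
  i=2: a_2=1, p_2 = 1*3 + 2 = 5, q_2 = 1*1 + 1 = 2.
  i=3: a_3=1, p_3 = 1*5 + 3 = 8, q_3 = 1*2 + 1 = 3.
Check: 8^2 - 7*3^2 = 64 - 63 = 1, so (x, y) = (8, 3) solves the equation, and by the theorem it is the least positive solution.

(x, y) = (8, 3)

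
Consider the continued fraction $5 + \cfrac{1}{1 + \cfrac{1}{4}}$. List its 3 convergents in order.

5/1, 6/1, 29/5

Using the convergent recurrence p_i = a_i*p_{i-1} + p_{i-2}, q_i = a_i*q_{i-1} + q_{i-2} with p_{-2}=0, p_{-1}=1, q_{-2}=1, q_{-1}=0:
  i=0: a_0=5, p_0 = 5*1 + 0 = 5, q_0 = 5*0 + 1 = 1.
  i=1: a_1=1, p_1 = 1*5 + 1 = 6, q_1 = 1*1 + 0 = 1.
  i=2: a_2=4, p_2 = 4*6 + 5 = 29, q_2 = 4*1 + 1 = 5.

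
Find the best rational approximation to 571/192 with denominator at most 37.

110/37

Expand x = 571/192 as a continued fraction with the Euclidean algorithm:
  571 = 2*192 + 187, so a_0 = 2.
  192 = 1*187 + 5, so a_1 = 1.
  187 = 37*5 + 2, so a_2 = 37.
  5 = 2*2 + 1, so a_3 = 2.
  2 = 2*1 + 0, so a_4 = 2.
so x = [2; 1, 37, 2, 2].
Convergents (p_i = a_i*p_{i-1} + p_{i-2}, q_i = a_i*q_{i-1} + q_{i-2} with p_{-2}=0, p_{-1}=1, q_{-2}=1, q_{-1}=0), until the denominator exceeds 37:
  i=0: a_0=2, p_0 = 2*1 + 0 = 2, q_0 = 2*0 + 1 = 1.
  i=1: a_1=1, p_1 = 1*2 + 1 = 3, q_1 = 1*1 + 0 = 1.
  i=2: a_2=37, p_2 = 37*3 + 2 = 113, q_2 = 37*1 + 1 = 38.
q_2 = 38 > 37, so the last convergent with denominator <= 37 is p_1/q_1 = 3/1.
The closest fraction with denominator <= 37 is either p_1/q_1 or the intermediate fraction (k*p_1 + p_0)/(k*q_1 + q_0) with the largest k >= 1 whose denominator stays <= 37; these approach x as k grows, and every other convergent or intermediate fraction in range is farther away.
Largest k: floor((37 - q_0)/q_1) = floor((37 - 1)/1) = 36.
That gives (36*3 + 2)/(36*1 + 1) = 110/37.
Compare the errors: |x - 3/1| = |571*1 - 3*192|/(192*1) = 5/192, and |x - 110/37| = |571*37 - 110*192|/(192*37) = 7/7104.
Cross-multiplying, 7*192 = 1344 < 35520 = 5*7104, so 7/7104 is smaller: the intermediate fraction 110/37 is closer to x than 3/1.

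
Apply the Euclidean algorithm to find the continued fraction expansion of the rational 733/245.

Run the Euclidean algorithm on 733 and 245; the successive quotients are the partial quotients a_0, a_1, ... (each step inverts the fractional part left over by the previous one):
  733 = 2*245 + 243, so a_0 = 2.
  245 = 1*243 + 2, so a_1 = 1.
  243 = 121*2 + 1, so a_2 = 121.
  2 = 2*1 + 0, so a_3 = 2.
The remainder reaches 0 after 4 divisions, so the expansion has 4 partial quotients, read off in order.

[2; 1, 121, 2]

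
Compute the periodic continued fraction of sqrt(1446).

[38; (38, 76)]

Write x_i = (sqrt(1446) + m_i)/d_i with (m_0, d_0) = (0, 1). a_0 = floor(sqrt(1446)) = 38, since 38^2 = 1444 <= 1446 < 1521 = 39^2.
Iterate m_{i+1} = d_i*a_i - m_i, d_{i+1} = (1446 - m_{i+1}^2)/d_i, a_{i+1} = floor((a_0 + m_{i+1})/d_{i+1}):
  m_1 = 1*38 - 0 = 38, d_1 = (1446 - 38^2)/1 = 2/1 = 2, a_1 = floor((38 + 38)/2) = 38.
  m_2 = 2*38 - 38 = 38, d_2 = (1446 - 38^2)/2 = 2/2 = 1, a_2 = floor((38 + 38)/1) = 76.
  m_3 = 1*76 - 38 = 38, d_3 = (1446 - 38^2)/1 = 2/1 = 2: (m_3, d_3) = (m_1, d_1) = (38, 2), so from here the quotients repeat a_1, a_2; the period length is 2.
Hence the expansion of sqrt(1446) is a_0 = 38 followed by the repeating block 38, 76 (period 2).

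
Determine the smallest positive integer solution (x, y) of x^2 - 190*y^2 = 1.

First expand sqrt(190) as a continued fraction. With x_i = (sqrt(190) + m_i)/d_i and (m_0, d_0) = (0, 1): a_0 = floor(sqrt(190)) = 13, since 13^2 = 169 <= 190 < 196 = 14^2.
Iterate m_{i+1} = d_i*a_i - m_i, d_{i+1} = (190 - m_{i+1}^2)/d_i, a_{i+1} = floor((a_0 + m_{i+1})/d_{i+1}):
  m_1 = 1*13 - 0 = 13, d_1 = (190 - 13^2)/1 = 21/1 = 21, a_1 = floor((13 + 13)/21) = 1.
  m_2 = 21*1 - 13 = 8, d_2 = (190 - 8^2)/21 = 126/21 = 6, a_2 = floor((13 + 8)/6) = 3.
  m_3 = 6*3 - 8 = 10, d_3 = (190 - 10^2)/6 = 90/6 = 15, a_3 = floor((13 + 10)/15) = 1.
  m_4 = 15*1 - 10 = 5, d_4 = (190 - 5^2)/15 = 165/15 = 11, a_4 = floor((13 + 5)/11) = 1.
  m_5 = 11*1 - 5 = 6, d_5 = (190 - 6^2)/11 = 154/11 = 14, a_5 = floor((13 + 6)/14) = 1.
  m_6 = 14*1 - 6 = 8, d_6 = (190 - 8^2)/14 = 126/14 = 9, a_6 = floor((13 + 8)/9) = 2.
  m_7 = 9*2 - 8 = 10, d_7 = (190 - 10^2)/9 = 90/9 = 10, a_7 = floor((13 + 10)/10) = 2.
  m_8 = 10*2 - 10 = 10, d_8 = (190 - 10^2)/10 = 90/10 = 9, a_8 = floor((13 + 10)/9) = 2.
  m_9 = 9*2 - 10 = 8, d_9 = (190 - 8^2)/9 = 126/9 = 14, a_9 = floor((13 + 8)/14) = 1.
  m_10 = 14*1 - 8 = 6, d_10 = (190 - 6^2)/14 = 154/14 = 11, a_10 = floor((13 + 6)/11) = 1.
  m_11 = 11*1 - 6 = 5, d_11 = (190 - 5^2)/11 = 165/11 = 15, a_11 = floor((13 + 5)/15) = 1.
  m_12 = 15*1 - 5 = 10, d_12 = (190 - 10^2)/15 = 90/15 = 6, a_12 = floor((13 + 10)/6) = 3.
  m_13 = 6*3 - 10 = 8, d_13 = (190 - 8^2)/6 = 126/6 = 21, a_13 = floor((13 + 8)/21) = 1.
  m_14 = 21*1 - 8 = 13, d_14 = (190 - 13^2)/21 = 21/21 = 1, a_14 = floor((13 + 13)/1) = 26.
  m_15 = 1*26 - 13 = 13, d_15 = (190 - 13^2)/1 = 21/1 = 21: (m_15, d_15) = (m_1, d_1) = (13, 21), so from here the quotients repeat a_1, ..., a_14; the period length is 14.
So sqrt(190) = [13; (1, 3, 1, 1, 1, 2, 2, 2, 1, 1, 1, 3, 1, 26)] with period length k = 14.
k is even, so the fundamental solution of x^2 - 190y^2 = 1 is (p_{k-1}, q_{k-1}) = (p_13, q_13); compute convergents through index 13.
Convergents (p_i = a_i*p_{i-1} + p_{i-2}, q_i = a_i*q_{i-1} + q_{i-2} with p_{-2}=0, p_{-1}=1, q_{-2}=1, q_{-1}=0):
  i=0: a_0=13, p_0 = 13*1 + 0 = 13, q_0 = 13*0 + 1 = 1.
  i=1: a_1=1, p_1 = 1*13 + 1 = 14, q_1 = 1*1 + 0 = 1.
  i=2: a_2=3, p_2 = 3*14 + 13 = 55, q_2 = 3*1 + 1 = 4.
  i=3: a_3=1, p_3 = 1*55 + 14 = 69, q_3 = 1*4 + 1 = 5.
  i=4: a_4=1, p_4 = 1*69 + 55 = 124, q_4 = 1*5 + 4 = 9.
  i=5: a_5=1, p_5 = 1*124 + 69 = 193, q_5 = 1*9 + 5 = 14.
  i=6: a_6=2, p_6 = 2*193 + 124 = 510, q_6 = 2*14 + 9 = 37.
  i=7: a_7=2, p_7 = 2*510 + 193 = 1213, q_7 = 2*37 + 14 = 88.
  i=8: a_8=2, p_8 = 2*1213 + 510 = 2936, q_8 = 2*88 + 37 = 213.
  i=9: a_9=1, p_9 = 1*2936 + 1213 = 4149, q_9 = 1*213 + 88 = 301.
  i=10: a_10=1, p_10 = 1*4149 + 2936 = 7085, q_10 = 1*301 + 213 = 514.
  i=11: a_11=1, p_11 = 1*7085 + 4149 = 11234, q_11 = 1*514 + 301 = 815.
  i=12: a_12=3, p_12 = 3*11234 + 7085 = 40787, q_12 = 3*815 + 514 = 2959.
  i=13: a_13=1, p_13 = 1*40787 + 11234 = 52021, q_13 = 1*2959 + 815 = 3774.
Check: 52021^2 - 190*3774^2 = 2706184441 - 2706184440 = 1, so (x, y) = (52021, 3774) solves the equation, and by the theorem it is the least positive solution.

(x, y) = (52021, 3774)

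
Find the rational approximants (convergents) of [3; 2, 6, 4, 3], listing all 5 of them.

Using the convergent recurrence p_i = a_i*p_{i-1} + p_{i-2}, q_i = a_i*q_{i-1} + q_{i-2} with p_{-2}=0, p_{-1}=1, q_{-2}=1, q_{-1}=0:
  i=0: a_0=3, p_0 = 3*1 + 0 = 3, q_0 = 3*0 + 1 = 1.
  i=1: a_1=2, p_1 = 2*3 + 1 = 7, q_1 = 2*1 + 0 = 2.
  i=2: a_2=6, p_2 = 6*7 + 3 = 45, q_2 = 6*2 + 1 = 13.
  i=3: a_3=4, p_3 = 4*45 + 7 = 187, q_3 = 4*13 + 2 = 54.
  i=4: a_4=3, p_4 = 3*187 + 45 = 606, q_4 = 3*54 + 13 = 175.

3/1, 7/2, 45/13, 187/54, 606/175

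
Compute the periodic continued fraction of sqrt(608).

[24; (1, 1, 1, 11, 1, 1, 1, 48)]

Write x_i = (sqrt(608) + m_i)/d_i with (m_0, d_0) = (0, 1). a_0 = floor(sqrt(608)) = 24, since 24^2 = 576 <= 608 < 625 = 25^2.
Iterate m_{i+1} = d_i*a_i - m_i, d_{i+1} = (608 - m_{i+1}^2)/d_i, a_{i+1} = floor((a_0 + m_{i+1})/d_{i+1}):
  m_1 = 1*24 - 0 = 24, d_1 = (608 - 24^2)/1 = 32/1 = 32, a_1 = floor((24 + 24)/32) = 1.
  m_2 = 32*1 - 24 = 8, d_2 = (608 - 8^2)/32 = 544/32 = 17, a_2 = floor((24 + 8)/17) = 1.
  m_3 = 17*1 - 8 = 9, d_3 = (608 - 9^2)/17 = 527/17 = 31, a_3 = floor((24 + 9)/31) = 1.
  m_4 = 31*1 - 9 = 22, d_4 = (608 - 22^2)/31 = 124/31 = 4, a_4 = floor((24 + 22)/4) = 11.
  m_5 = 4*11 - 22 = 22, d_5 = (608 - 22^2)/4 = 124/4 = 31, a_5 = floor((24 + 22)/31) = 1.
  m_6 = 31*1 - 22 = 9, d_6 = (608 - 9^2)/31 = 527/31 = 17, a_6 = floor((24 + 9)/17) = 1.
  m_7 = 17*1 - 9 = 8, d_7 = (608 - 8^2)/17 = 544/17 = 32, a_7 = floor((24 + 8)/32) = 1.
  m_8 = 32*1 - 8 = 24, d_8 = (608 - 24^2)/32 = 32/32 = 1, a_8 = floor((24 + 24)/1) = 48.
  m_9 = 1*48 - 24 = 24, d_9 = (608 - 24^2)/1 = 32/1 = 32: (m_9, d_9) = (m_1, d_1) = (24, 32), so from here the quotients repeat a_1, ..., a_8; the period length is 8.
Hence the expansion of sqrt(608) is a_0 = 24 followed by the repeating block 1, 1, 1, 11, 1, 1, 1, 48 (period 8).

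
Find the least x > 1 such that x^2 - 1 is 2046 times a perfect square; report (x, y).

(x, y) = (1668545, 36888)

First expand sqrt(2046) as a continued fraction. With x_i = (sqrt(2046) + m_i)/d_i and (m_0, d_0) = (0, 1): a_0 = floor(sqrt(2046)) = 45, since 45^2 = 2025 <= 2046 < 2116 = 46^2.
Iterate m_{i+1} = d_i*a_i - m_i, d_{i+1} = (2046 - m_{i+1}^2)/d_i, a_{i+1} = floor((a_0 + m_{i+1})/d_{i+1}):
  m_1 = 1*45 - 0 = 45, d_1 = (2046 - 45^2)/1 = 21/1 = 21, a_1 = floor((45 + 45)/21) = 4.
  m_2 = 21*4 - 45 = 39, d_2 = (2046 - 39^2)/21 = 525/21 = 25, a_2 = floor((45 + 39)/25) = 3.
  m_3 = 25*3 - 39 = 36, d_3 = (2046 - 36^2)/25 = 750/25 = 30, a_3 = floor((45 + 36)/30) = 2.
  m_4 = 30*2 - 36 = 24, d_4 = (2046 - 24^2)/30 = 1470/30 = 49, a_4 = floor((45 + 24)/49) = 1.
  m_5 = 49*1 - 24 = 25, d_5 = (2046 - 25^2)/49 = 1421/49 = 29, a_5 = floor((45 + 25)/29) = 2.
  m_6 = 29*2 - 25 = 33, d_6 = (2046 - 33^2)/29 = 957/29 = 33, a_6 = floor((45 + 33)/33) = 2.
  m_7 = 33*2 - 33 = 33, d_7 = (2046 - 33^2)/33 = 957/33 = 29, a_7 = floor((45 + 33)/29) = 2.
  m_8 = 29*2 - 33 = 25, d_8 = (2046 - 25^2)/29 = 1421/29 = 49, a_8 = floor((45 + 25)/49) = 1.
  m_9 = 49*1 - 25 = 24, d_9 = (2046 - 24^2)/49 = 1470/49 = 30, a_9 = floor((45 + 24)/30) = 2.
  m_10 = 30*2 - 24 = 36, d_10 = (2046 - 36^2)/30 = 750/30 = 25, a_10 = floor((45 + 36)/25) = 3.
  m_11 = 25*3 - 36 = 39, d_11 = (2046 - 39^2)/25 = 525/25 = 21, a_11 = floor((45 + 39)/21) = 4.
  m_12 = 21*4 - 39 = 45, d_12 = (2046 - 45^2)/21 = 21/21 = 1, a_12 = floor((45 + 45)/1) = 90.
  m_13 = 1*90 - 45 = 45, d_13 = (2046 - 45^2)/1 = 21/1 = 21: (m_13, d_13) = (m_1, d_1) = (45, 21), so from here the quotients repeat a_1, ..., a_12; the period length is 12.
So sqrt(2046) = [45; (4, 3, 2, 1, 2, 2, 2, 1, 2, 3, 4, 90)] with period length k = 12.
k is even, so the fundamental solution of x^2 - 2046y^2 = 1 is (p_{k-1}, q_{k-1}) = (p_11, q_11); compute convergents through index 11.
Convergents (p_i = a_i*p_{i-1} + p_{i-2}, q_i = a_i*q_{i-1} + q_{i-2} with p_{-2}=0, p_{-1}=1, q_{-2}=1, q_{-1}=0):
  i=0: a_0=45, p_0 = 45*1 + 0 = 45, q_0 = 45*0 + 1 = 1.
  i=1: a_1=4, p_1 = 4*45 + 1 = 181, q_1 = 4*1 + 0 = 4.
  i=2: a_2=3, p_2 = 3*181 + 45 = 588, q_2 = 3*4 + 1 = 13.
  i=3: a_3=2, p_3 = 2*588 + 181 = 1357, q_3 = 2*13 + 4 = 30.
  i=4: a_4=1, p_4 = 1*1357 + 588 = 1945, q_4 = 1*30 + 13 = 43.
  i=5: a_5=2, p_5 = 2*1945 + 1357 = 5247, q_5 = 2*43 + 30 = 116.
  i=6: a_6=2, p_6 = 2*5247 + 1945 = 12439, q_6 = 2*116 + 43 = 275.
  i=7: a_7=2, p_7 = 2*12439 + 5247 = 30125, q_7 = 2*275 + 116 = 666.
  i=8: a_8=1, p_8 = 1*30125 + 12439 = 42564, q_8 = 1*666 + 275 = 941.
  i=9: a_9=2, p_9 = 2*42564 + 30125 = 115253, q_9 = 2*941 + 666 = 2548.
  i=10: a_10=3, p_10 = 3*115253 + 42564 = 388323, q_10 = 3*2548 + 941 = 8585.
  i=11: a_11=4, p_11 = 4*388323 + 115253 = 1668545, q_11 = 4*8585 + 2548 = 36888.
Check: 1668545^2 - 2046*36888^2 = 2784042417025 - 2784042417024 = 1, so (x, y) = (1668545, 36888) solves the equation, and by the theorem it is the least positive solution.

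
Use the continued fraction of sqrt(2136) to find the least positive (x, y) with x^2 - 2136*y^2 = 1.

First expand sqrt(2136) as a continued fraction. With x_i = (sqrt(2136) + m_i)/d_i and (m_0, d_0) = (0, 1): a_0 = floor(sqrt(2136)) = 46, since 46^2 = 2116 <= 2136 < 2209 = 47^2.
Iterate m_{i+1} = d_i*a_i - m_i, d_{i+1} = (2136 - m_{i+1}^2)/d_i, a_{i+1} = floor((a_0 + m_{i+1})/d_{i+1}):
  m_1 = 1*46 - 0 = 46, d_1 = (2136 - 46^2)/1 = 20/1 = 20, a_1 = floor((46 + 46)/20) = 4.
  m_2 = 20*4 - 46 = 34, d_2 = (2136 - 34^2)/20 = 980/20 = 49, a_2 = floor((46 + 34)/49) = 1.
  m_3 = 49*1 - 34 = 15, d_3 = (2136 - 15^2)/49 = 1911/49 = 39, a_3 = floor((46 + 15)/39) = 1.
  m_4 = 39*1 - 15 = 24, d_4 = (2136 - 24^2)/39 = 1560/39 = 40, a_4 = floor((46 + 24)/40) = 1.
  m_5 = 40*1 - 24 = 16, d_5 = (2136 - 16^2)/40 = 1880/40 = 47, a_5 = floor((46 + 16)/47) = 1.
  m_6 = 47*1 - 16 = 31, d_6 = (2136 - 31^2)/47 = 1175/47 = 25, a_6 = floor((46 + 31)/25) = 3.
  m_7 = 25*3 - 31 = 44, d_7 = (2136 - 44^2)/25 = 200/25 = 8, a_7 = floor((46 + 44)/8) = 11.
  m_8 = 8*11 - 44 = 44, d_8 = (2136 - 44^2)/8 = 200/8 = 25, a_8 = floor((46 + 44)/25) = 3.
  m_9 = 25*3 - 44 = 31, d_9 = (2136 - 31^2)/25 = 1175/25 = 47, a_9 = floor((46 + 31)/47) = 1.
  m_10 = 47*1 - 31 = 16, d_10 = (2136 - 16^2)/47 = 1880/47 = 40, a_10 = floor((46 + 16)/40) = 1.
  m_11 = 40*1 - 16 = 24, d_11 = (2136 - 24^2)/40 = 1560/40 = 39, a_11 = floor((46 + 24)/39) = 1.
  m_12 = 39*1 - 24 = 15, d_12 = (2136 - 15^2)/39 = 1911/39 = 49, a_12 = floor((46 + 15)/49) = 1.
  m_13 = 49*1 - 15 = 34, d_13 = (2136 - 34^2)/49 = 980/49 = 20, a_13 = floor((46 + 34)/20) = 4.
  m_14 = 20*4 - 34 = 46, d_14 = (2136 - 46^2)/20 = 20/20 = 1, a_14 = floor((46 + 46)/1) = 92.
  m_15 = 1*92 - 46 = 46, d_15 = (2136 - 46^2)/1 = 20/1 = 20: (m_15, d_15) = (m_1, d_1) = (46, 20), so from here the quotients repeat a_1, ..., a_14; the period length is 14.
So sqrt(2136) = [46; (4, 1, 1, 1, 1, 3, 11, 3, 1, 1, 1, 1, 4, 92)] with period length k = 14.
k is even, so the fundamental solution of x^2 - 2136y^2 = 1 is (p_{k-1}, q_{k-1}) = (p_13, q_13); compute convergents through index 13.
Convergents (p_i = a_i*p_{i-1} + p_{i-2}, q_i = a_i*q_{i-1} + q_{i-2} with p_{-2}=0, p_{-1}=1, q_{-2}=1, q_{-1}=0):
  i=0: a_0=46, p_0 = 46*1 + 0 = 46, q_0 = 46*0 + 1 = 1.
  i=1: a_1=4, p_1 = 4*46 + 1 = 185, q_1 = 4*1 + 0 = 4.
  i=2: a_2=1, p_2 = 1*185 + 46 = 231, q_2 = 1*4 + 1 = 5.
  i=3: a_3=1, p_3 = 1*231 + 185 = 416, q_3 = 1*5 + 4 = 9.
  i=4: a_4=1, p_4 = 1*416 + 231 = 647, q_4 = 1*9 + 5 = 14.
  i=5: a_5=1, p_5 = 1*647 + 416 = 1063, q_5 = 1*14 + 9 = 23.
  i=6: a_6=3, p_6 = 3*1063 + 647 = 3836, q_6 = 3*23 + 14 = 83.
  i=7: a_7=11, p_7 = 11*3836 + 1063 = 43259, q_7 = 11*83 + 23 = 936.
  i=8: a_8=3, p_8 = 3*43259 + 3836 = 133613, q_8 = 3*936 + 83 = 2891.
  i=9: a_9=1, p_9 = 1*133613 + 43259 = 176872, q_9 = 1*2891 + 936 = 3827.
  i=10: a_10=1, p_10 = 1*176872 + 133613 = 310485, q_10 = 1*3827 + 2891 = 6718.
  i=11: a_11=1, p_11 = 1*310485 + 176872 = 487357, q_11 = 1*6718 + 3827 = 10545.
  i=12: a_12=1, p_12 = 1*487357 + 310485 = 797842, q_12 = 1*10545 + 6718 = 17263.
  i=13: a_13=4, p_13 = 4*797842 + 487357 = 3678725, q_13 = 4*17263 + 10545 = 79597.
Check: 3678725^2 - 2136*79597^2 = 13533017625625 - 13533017625624 = 1, so (x, y) = (3678725, 79597) solves the equation, and by the theorem it is the least positive solution.

(x, y) = (3678725, 79597)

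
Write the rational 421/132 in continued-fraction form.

Run the Euclidean algorithm on 421 and 132; the successive quotients are the partial quotients a_0, a_1, ... (each step inverts the fractional part left over by the previous one):
  421 = 3*132 + 25, so a_0 = 3.
  132 = 5*25 + 7, so a_1 = 5.
  25 = 3*7 + 4, so a_2 = 3.
  7 = 1*4 + 3, so a_3 = 1.
  4 = 1*3 + 1, so a_4 = 1.
  3 = 3*1 + 0, so a_5 = 3.
The remainder reaches 0 after 6 divisions, so the expansion has 6 partial quotients, read off in order.

[3; 5, 3, 1, 1, 3]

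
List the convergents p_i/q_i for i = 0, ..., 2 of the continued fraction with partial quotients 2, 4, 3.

Using the convergent recurrence p_i = a_i*p_{i-1} + p_{i-2}, q_i = a_i*q_{i-1} + q_{i-2} with p_{-2}=0, p_{-1}=1, q_{-2}=1, q_{-1}=0:
  i=0: a_0=2, p_0 = 2*1 + 0 = 2, q_0 = 2*0 + 1 = 1.
  i=1: a_1=4, p_1 = 4*2 + 1 = 9, q_1 = 4*1 + 0 = 4.
  i=2: a_2=3, p_2 = 3*9 + 2 = 29, q_2 = 3*4 + 1 = 13.

2/1, 9/4, 29/13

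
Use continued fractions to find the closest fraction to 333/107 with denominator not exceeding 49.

Expand x = 333/107 as a continued fraction with the Euclidean algorithm:
  333 = 3*107 + 12, so a_0 = 3.
  107 = 8*12 + 11, so a_1 = 8.
  12 = 1*11 + 1, so a_2 = 1.
  11 = 11*1 + 0, so a_3 = 11.
so x = [3; 8, 1, 11].
Convergents (p_i = a_i*p_{i-1} + p_{i-2}, q_i = a_i*q_{i-1} + q_{i-2} with p_{-2}=0, p_{-1}=1, q_{-2}=1, q_{-1}=0), until the denominator exceeds 49:
  i=0: a_0=3, p_0 = 3*1 + 0 = 3, q_0 = 3*0 + 1 = 1.
  i=1: a_1=8, p_1 = 8*3 + 1 = 25, q_1 = 8*1 + 0 = 8.
  i=2: a_2=1, p_2 = 1*25 + 3 = 28, q_2 = 1*8 + 1 = 9.
  i=3: a_3=11, p_3 = 11*28 + 25 = 333, q_3 = 11*9 + 8 = 107.
q_3 = 107 > 49, so the last convergent with denominator <= 49 is p_2/q_2 = 28/9.
The closest fraction with denominator <= 49 is either p_2/q_2 or the intermediate fraction (k*p_2 + p_1)/(k*q_2 + q_1) with the largest k >= 1 whose denominator stays <= 49; these approach x as k grows, and every other convergent or intermediate fraction in range is farther away.
Largest k: floor((49 - q_1)/q_2) = floor((49 - 8)/9) = 4.
That gives (4*28 + 25)/(4*9 + 8) = 137/44.
Compare the errors: |x - 28/9| = |333*9 - 28*107|/(107*9) = 1/963, and |x - 137/44| = |333*44 - 137*107|/(107*44) = 7/4708.
Cross-multiplying, 1*4708 = 4708 < 6741 = 7*963, so 1/963 is smaller: the convergent 28/9 is closer to x than 137/44.

28/9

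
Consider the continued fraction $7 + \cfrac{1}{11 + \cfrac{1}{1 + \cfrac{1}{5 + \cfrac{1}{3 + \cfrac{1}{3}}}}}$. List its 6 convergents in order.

Using the convergent recurrence p_i = a_i*p_{i-1} + p_{i-2}, q_i = a_i*q_{i-1} + q_{i-2} with p_{-2}=0, p_{-1}=1, q_{-2}=1, q_{-1}=0:
  i=0: a_0=7, p_0 = 7*1 + 0 = 7, q_0 = 7*0 + 1 = 1.
  i=1: a_1=11, p_1 = 11*7 + 1 = 78, q_1 = 11*1 + 0 = 11.
  i=2: a_2=1, p_2 = 1*78 + 7 = 85, q_2 = 1*11 + 1 = 12.
  i=3: a_3=5, p_3 = 5*85 + 78 = 503, q_3 = 5*12 + 11 = 71.
  i=4: a_4=3, p_4 = 3*503 + 85 = 1594, q_4 = 3*71 + 12 = 225.
  i=5: a_5=3, p_5 = 3*1594 + 503 = 5285, q_5 = 3*225 + 71 = 746.

7/1, 78/11, 85/12, 503/71, 1594/225, 5285/746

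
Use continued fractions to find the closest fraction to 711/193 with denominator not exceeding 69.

Expand x = 711/193 as a continued fraction with the Euclidean algorithm:
  711 = 3*193 + 132, so a_0 = 3.
  193 = 1*132 + 61, so a_1 = 1.
  132 = 2*61 + 10, so a_2 = 2.
  61 = 6*10 + 1, so a_3 = 6.
  10 = 10*1 + 0, so a_4 = 10.
so x = [3; 1, 2, 6, 10].
Convergents (p_i = a_i*p_{i-1} + p_{i-2}, q_i = a_i*q_{i-1} + q_{i-2} with p_{-2}=0, p_{-1}=1, q_{-2}=1, q_{-1}=0), until the denominator exceeds 69:
  i=0: a_0=3, p_0 = 3*1 + 0 = 3, q_0 = 3*0 + 1 = 1.
  i=1: a_1=1, p_1 = 1*3 + 1 = 4, q_1 = 1*1 + 0 = 1.
  i=2: a_2=2, p_2 = 2*4 + 3 = 11, q_2 = 2*1 + 1 = 3.
  i=3: a_3=6, p_3 = 6*11 + 4 = 70, q_3 = 6*3 + 1 = 19.
  i=4: a_4=10, p_4 = 10*70 + 11 = 711, q_4 = 10*19 + 3 = 193.
q_4 = 193 > 69, so the last convergent with denominator <= 69 is p_3/q_3 = 70/19.
The closest fraction with denominator <= 69 is either p_3/q_3 or the intermediate fraction (k*p_3 + p_2)/(k*q_3 + q_2) with the largest k >= 1 whose denominator stays <= 69; these approach x as k grows, and every other convergent or intermediate fraction in range is farther away.
Largest k: floor((69 - q_2)/q_3) = floor((69 - 3)/19) = 3.
That gives (3*70 + 11)/(3*19 + 3) = 221/60.
Compare the errors: |x - 70/19| = |711*19 - 70*193|/(193*19) = 1/3667, and |x - 221/60| = |711*60 - 221*193|/(193*60) = 7/11580.
Cross-multiplying, 1*11580 = 11580 < 25669 = 7*3667, so 1/3667 is smaller: the convergent 70/19 is closer to x than 221/60.

70/19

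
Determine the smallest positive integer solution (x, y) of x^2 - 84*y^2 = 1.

First expand sqrt(84) as a continued fraction. With x_i = (sqrt(84) + m_i)/d_i and (m_0, d_0) = (0, 1): a_0 = floor(sqrt(84)) = 9, since 9^2 = 81 <= 84 < 100 = 10^2.
Iterate m_{i+1} = d_i*a_i - m_i, d_{i+1} = (84 - m_{i+1}^2)/d_i, a_{i+1} = floor((a_0 + m_{i+1})/d_{i+1}):
  m_1 = 1*9 - 0 = 9, d_1 = (84 - 9^2)/1 = 3/1 = 3, a_1 = floor((9 + 9)/3) = 6.
  m_2 = 3*6 - 9 = 9, d_2 = (84 - 9^2)/3 = 3/3 = 1, a_2 = floor((9 + 9)/1) = 18.
  m_3 = 1*18 - 9 = 9, d_3 = (84 - 9^2)/1 = 3/1 = 3: (m_3, d_3) = (m_1, d_1) = (9, 3), so from here the quotients repeat a_1, a_2; the period length is 2.
So sqrt(84) = [9; (6, 18)] with period length k = 2.
k is even, so the fundamental solution of x^2 - 84y^2 = 1 is (p_{k-1}, q_{k-1}) = (p_1, q_1); compute convergents through index 1.
Convergents (p_i = a_i*p_{i-1} + p_{i-2}, q_i = a_i*q_{i-1} + q_{i-2} with p_{-2}=0, p_{-1}=1, q_{-2}=1, q_{-1}=0):
  i=0: a_0=9, p_0 = 9*1 + 0 = 9, q_0 = 9*0 + 1 = 1.
  i=1: a_1=6, p_1 = 6*9 + 1 = 55, q_1 = 6*1 + 0 = 6.
Check: 55^2 - 84*6^2 = 3025 - 3024 = 1, so (x, y) = (55, 6) solves the equation, and by the theorem it is the least positive solution.

(x, y) = (55, 6)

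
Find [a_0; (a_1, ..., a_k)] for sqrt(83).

Write x_i = (sqrt(83) + m_i)/d_i with (m_0, d_0) = (0, 1). a_0 = floor(sqrt(83)) = 9, since 9^2 = 81 <= 83 < 100 = 10^2.
Iterate m_{i+1} = d_i*a_i - m_i, d_{i+1} = (83 - m_{i+1}^2)/d_i, a_{i+1} = floor((a_0 + m_{i+1})/d_{i+1}):
  m_1 = 1*9 - 0 = 9, d_1 = (83 - 9^2)/1 = 2/1 = 2, a_1 = floor((9 + 9)/2) = 9.
  m_2 = 2*9 - 9 = 9, d_2 = (83 - 9^2)/2 = 2/2 = 1, a_2 = floor((9 + 9)/1) = 18.
  m_3 = 1*18 - 9 = 9, d_3 = (83 - 9^2)/1 = 2/1 = 2: (m_3, d_3) = (m_1, d_1) = (9, 2), so from here the quotients repeat a_1, a_2; the period length is 2.
Hence the expansion of sqrt(83) is a_0 = 9 followed by the repeating block 9, 18 (period 2).

[9; (9, 18)]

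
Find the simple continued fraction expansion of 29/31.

[0; 1, 14, 2]

Run the Euclidean algorithm on 29 and 31; the successive quotients are the partial quotients a_0, a_1, ... (each step inverts the fractional part left over by the previous one):
  29 = 0*31 + 29, so a_0 = 0.
  31 = 1*29 + 2, so a_1 = 1.
  29 = 14*2 + 1, so a_2 = 14.
  2 = 2*1 + 0, so a_3 = 2.
The remainder reaches 0 after 4 divisions, so the expansion has 4 partial quotients, read off in order.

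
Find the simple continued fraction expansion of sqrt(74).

[8; (1, 1, 1, 1, 16)]

Write x_i = (sqrt(74) + m_i)/d_i with (m_0, d_0) = (0, 1). a_0 = floor(sqrt(74)) = 8, since 8^2 = 64 <= 74 < 81 = 9^2.
Iterate m_{i+1} = d_i*a_i - m_i, d_{i+1} = (74 - m_{i+1}^2)/d_i, a_{i+1} = floor((a_0 + m_{i+1})/d_{i+1}):
  m_1 = 1*8 - 0 = 8, d_1 = (74 - 8^2)/1 = 10/1 = 10, a_1 = floor((8 + 8)/10) = 1.
  m_2 = 10*1 - 8 = 2, d_2 = (74 - 2^2)/10 = 70/10 = 7, a_2 = floor((8 + 2)/7) = 1.
  m_3 = 7*1 - 2 = 5, d_3 = (74 - 5^2)/7 = 49/7 = 7, a_3 = floor((8 + 5)/7) = 1.
  m_4 = 7*1 - 5 = 2, d_4 = (74 - 2^2)/7 = 70/7 = 10, a_4 = floor((8 + 2)/10) = 1.
  m_5 = 10*1 - 2 = 8, d_5 = (74 - 8^2)/10 = 10/10 = 1, a_5 = floor((8 + 8)/1) = 16.
  m_6 = 1*16 - 8 = 8, d_6 = (74 - 8^2)/1 = 10/1 = 10: (m_6, d_6) = (m_1, d_1) = (8, 10), so from here the quotients repeat a_1, ..., a_5; the period length is 5.
Hence the expansion of sqrt(74) is a_0 = 8 followed by the repeating block 1, 1, 1, 1, 16 (period 5).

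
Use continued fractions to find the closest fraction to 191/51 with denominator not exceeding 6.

Expand x = 191/51 as a continued fraction with the Euclidean algorithm:
  191 = 3*51 + 38, so a_0 = 3.
  51 = 1*38 + 13, so a_1 = 1.
  38 = 2*13 + 12, so a_2 = 2.
  13 = 1*12 + 1, so a_3 = 1.
  12 = 12*1 + 0, so a_4 = 12.
so x = [3; 1, 2, 1, 12].
Convergents (p_i = a_i*p_{i-1} + p_{i-2}, q_i = a_i*q_{i-1} + q_{i-2} with p_{-2}=0, p_{-1}=1, q_{-2}=1, q_{-1}=0), until the denominator exceeds 6:
  i=0: a_0=3, p_0 = 3*1 + 0 = 3, q_0 = 3*0 + 1 = 1.
  i=1: a_1=1, p_1 = 1*3 + 1 = 4, q_1 = 1*1 + 0 = 1.
  i=2: a_2=2, p_2 = 2*4 + 3 = 11, q_2 = 2*1 + 1 = 3.
  i=3: a_3=1, p_3 = 1*11 + 4 = 15, q_3 = 1*3 + 1 = 4.
  i=4: a_4=12, p_4 = 12*15 + 11 = 191, q_4 = 12*4 + 3 = 51.
q_4 = 51 > 6, so the last convergent with denominator <= 6 is p_3/q_3 = 15/4.
The closest fraction with denominator <= 6 is either p_3/q_3 or the intermediate fraction (k*p_3 + p_2)/(k*q_3 + q_2) with the largest k >= 1 whose denominator stays <= 6; these approach x as k grows, and every other convergent or intermediate fraction in range is farther away.
Largest k: floor((6 - q_2)/q_3) = floor((6 - 3)/4) = 0.
Since k = 0, no intermediate fraction beyond p_3/q_3 has denominator <= 6, so the convergent 15/4 is the closest (its error is |191*4 - 15*51|/(51*4) = 1/204).

15/4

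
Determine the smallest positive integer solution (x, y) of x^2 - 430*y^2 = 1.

First expand sqrt(430) as a continued fraction. With x_i = (sqrt(430) + m_i)/d_i and (m_0, d_0) = (0, 1): a_0 = floor(sqrt(430)) = 20, since 20^2 = 400 <= 430 < 441 = 21^2.
Iterate m_{i+1} = d_i*a_i - m_i, d_{i+1} = (430 - m_{i+1}^2)/d_i, a_{i+1} = floor((a_0 + m_{i+1})/d_{i+1}):
  m_1 = 1*20 - 0 = 20, d_1 = (430 - 20^2)/1 = 30/1 = 30, a_1 = floor((20 + 20)/30) = 1.
  m_2 = 30*1 - 20 = 10, d_2 = (430 - 10^2)/30 = 330/30 = 11, a_2 = floor((20 + 10)/11) = 2.
  m_3 = 11*2 - 10 = 12, d_3 = (430 - 12^2)/11 = 286/11 = 26, a_3 = floor((20 + 12)/26) = 1.
  m_4 = 26*1 - 12 = 14, d_4 = (430 - 14^2)/26 = 234/26 = 9, a_4 = floor((20 + 14)/9) = 3.
  m_5 = 9*3 - 14 = 13, d_5 = (430 - 13^2)/9 = 261/9 = 29, a_5 = floor((20 + 13)/29) = 1.
  m_6 = 29*1 - 13 = 16, d_6 = (430 - 16^2)/29 = 174/29 = 6, a_6 = floor((20 + 16)/6) = 6.
  m_7 = 6*6 - 16 = 20, d_7 = (430 - 20^2)/6 = 30/6 = 5, a_7 = floor((20 + 20)/5) = 8.
  m_8 = 5*8 - 20 = 20, d_8 = (430 - 20^2)/5 = 30/5 = 6, a_8 = floor((20 + 20)/6) = 6.
  m_9 = 6*6 - 20 = 16, d_9 = (430 - 16^2)/6 = 174/6 = 29, a_9 = floor((20 + 16)/29) = 1.
  m_10 = 29*1 - 16 = 13, d_10 = (430 - 13^2)/29 = 261/29 = 9, a_10 = floor((20 + 13)/9) = 3.
  m_11 = 9*3 - 13 = 14, d_11 = (430 - 14^2)/9 = 234/9 = 26, a_11 = floor((20 + 14)/26) = 1.
  m_12 = 26*1 - 14 = 12, d_12 = (430 - 12^2)/26 = 286/26 = 11, a_12 = floor((20 + 12)/11) = 2.
  m_13 = 11*2 - 12 = 10, d_13 = (430 - 10^2)/11 = 330/11 = 30, a_13 = floor((20 + 10)/30) = 1.
  m_14 = 30*1 - 10 = 20, d_14 = (430 - 20^2)/30 = 30/30 = 1, a_14 = floor((20 + 20)/1) = 40.
  m_15 = 1*40 - 20 = 20, d_15 = (430 - 20^2)/1 = 30/1 = 30: (m_15, d_15) = (m_1, d_1) = (20, 30), so from here the quotients repeat a_1, ..., a_14; the period length is 14.
So sqrt(430) = [20; (1, 2, 1, 3, 1, 6, 8, 6, 1, 3, 1, 2, 1, 40)] with period length k = 14.
k is even, so the fundamental solution of x^2 - 430y^2 = 1 is (p_{k-1}, q_{k-1}) = (p_13, q_13); compute convergents through index 13.
Convergents (p_i = a_i*p_{i-1} + p_{i-2}, q_i = a_i*q_{i-1} + q_{i-2} with p_{-2}=0, p_{-1}=1, q_{-2}=1, q_{-1}=0):
  i=0: a_0=20, p_0 = 20*1 + 0 = 20, q_0 = 20*0 + 1 = 1.
  i=1: a_1=1, p_1 = 1*20 + 1 = 21, q_1 = 1*1 + 0 = 1.
  i=2: a_2=2, p_2 = 2*21 + 20 = 62, q_2 = 2*1 + 1 = 3.
  i=3: a_3=1, p_3 = 1*62 + 21 = 83, q_3 = 1*3 + 1 = 4.
  i=4: a_4=3, p_4 = 3*83 + 62 = 311, q_4 = 3*4 + 3 = 15.
  i=5: a_5=1, p_5 = 1*311 + 83 = 394, q_5 = 1*15 + 4 = 19.
  i=6: a_6=6, p_6 = 6*394 + 311 = 2675, q_6 = 6*19 + 15 = 129.
  i=7: a_7=8, p_7 = 8*2675 + 394 = 21794, q_7 = 8*129 + 19 = 1051.
  i=8: a_8=6, p_8 = 6*21794 + 2675 = 133439, q_8 = 6*1051 + 129 = 6435.
  i=9: a_9=1, p_9 = 1*133439 + 21794 = 155233, q_9 = 1*6435 + 1051 = 7486.
  i=10: a_10=3, p_10 = 3*155233 + 133439 = 599138, q_10 = 3*7486 + 6435 = 28893.
  i=11: a_11=1, p_11 = 1*599138 + 155233 = 754371, q_11 = 1*28893 + 7486 = 36379.
  i=12: a_12=2, p_12 = 2*754371 + 599138 = 2107880, q_12 = 2*36379 + 28893 = 101651.
  i=13: a_13=1, p_13 = 1*2107880 + 754371 = 2862251, q_13 = 1*101651 + 36379 = 138030.
Check: 2862251^2 - 430*138030^2 = 8192480787001 - 8192480787000 = 1, so (x, y) = (2862251, 138030) solves the equation, and by the theorem it is the least positive solution.

(x, y) = (2862251, 138030)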